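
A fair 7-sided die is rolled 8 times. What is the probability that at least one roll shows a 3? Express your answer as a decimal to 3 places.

0.709

P(no roll shows a 3) = (6/7)^8 ≈ 0.291.
P(at least one) = 1 − 0.291 = 0.709.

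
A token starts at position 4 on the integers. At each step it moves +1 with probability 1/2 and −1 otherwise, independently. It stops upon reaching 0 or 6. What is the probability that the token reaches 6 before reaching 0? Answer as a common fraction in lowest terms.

With a fair step, P(i) = ½P(i−1) + ½P(i+1) with P(0)=0, P(6)=1 has the linear solution P(i) = i/6.
P(4) = 4/6 = 2/3.

2/3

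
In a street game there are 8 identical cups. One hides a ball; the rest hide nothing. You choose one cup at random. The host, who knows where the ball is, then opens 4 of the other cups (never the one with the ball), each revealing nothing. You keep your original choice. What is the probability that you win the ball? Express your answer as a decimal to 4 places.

The host can always open 4 empty cups regardless of your choice, so the reveals give no information about your original cup.
P(win by staying) = 1/8 ≈ 0.1250.

0.1250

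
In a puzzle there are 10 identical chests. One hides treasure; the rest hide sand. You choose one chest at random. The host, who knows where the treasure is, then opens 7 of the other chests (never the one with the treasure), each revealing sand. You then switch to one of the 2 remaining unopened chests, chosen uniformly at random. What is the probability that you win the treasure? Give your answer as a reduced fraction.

Your original chest holds the treasure with probability 1/10, so the other 9 collectively hold it with probability 9/10.
The host can always find 7 empty chests to open, so the reveals don't change that 9/10; it is now spread over the 2 remaining unopened chests.
P(win by switching) = (9/10) · (1/2) = 9/20.

9/20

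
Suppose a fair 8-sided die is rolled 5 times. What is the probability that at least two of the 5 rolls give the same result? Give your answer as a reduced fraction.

407/512

P(all 5 different) = 8/8 · 7/8 · ··· · 4/8 = 105/512.
P(at least two equal) = 1 − 105/512 = 407/512.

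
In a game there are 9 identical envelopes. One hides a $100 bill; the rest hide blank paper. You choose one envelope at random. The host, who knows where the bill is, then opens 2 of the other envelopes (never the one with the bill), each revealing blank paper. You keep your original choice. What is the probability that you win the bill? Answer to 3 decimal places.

The host can always open 2 empty envelopes regardless of your choice, so the reveals give no information about your original envelope.
P(win by staying) = 1/9 ≈ 0.111.

0.111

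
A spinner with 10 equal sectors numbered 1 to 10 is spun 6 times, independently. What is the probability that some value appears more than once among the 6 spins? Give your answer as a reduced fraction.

1061/1250

P(all 6 different) = 10/10 · 9/10 · ··· · 5/10 = 189/1250.
P(at least two equal) = 1 − 189/1250 = 1061/1250.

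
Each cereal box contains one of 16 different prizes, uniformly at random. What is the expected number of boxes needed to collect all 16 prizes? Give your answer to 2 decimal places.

After i distinct types are collected, each trial gives a new one with probability (16−i)/16, so the expected wait for the next new type is 16/(16−i).
E = 16/16 + 16/15 + 16/14 + 16/13 + 16/12 + 16/11 + 16/10 + 16/9 + 16/8 + 16/7 + 16/6 + 16/5 + 16/4 + 16/3 + 16/2 + 16/1 = 2436559/45045 ≈ 54.09.

54.09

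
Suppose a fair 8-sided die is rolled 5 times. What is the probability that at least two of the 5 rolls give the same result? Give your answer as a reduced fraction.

P(all 5 different) = 8/8 · 7/8 · ··· · 4/8 = 105/512.
P(at least two equal) = 1 − 105/512 = 407/512.

407/512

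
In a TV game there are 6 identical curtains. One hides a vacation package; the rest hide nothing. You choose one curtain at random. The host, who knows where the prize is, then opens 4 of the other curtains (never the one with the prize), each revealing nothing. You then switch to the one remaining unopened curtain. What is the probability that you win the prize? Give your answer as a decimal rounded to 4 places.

0.8333

Your original curtain holds the prize with probability 1/6, so the other 5 collectively hold it with probability 5/6.
The host can always find 4 empty curtains to open, so the reveals don't change that 5/6; it is now spread over the 1 remaining unopened curtain.
P(win by switching) = (5/6) · (1/1) = 5/6 ≈ 0.8333.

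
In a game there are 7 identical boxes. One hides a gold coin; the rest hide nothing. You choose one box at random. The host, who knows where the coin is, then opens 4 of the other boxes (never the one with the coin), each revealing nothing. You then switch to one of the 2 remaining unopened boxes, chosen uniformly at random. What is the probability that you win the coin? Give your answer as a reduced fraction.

3/7

Your original box holds the coin with probability 1/7, so the other 6 collectively hold it with probability 6/7.
The host can always find 4 empty boxes to open, so the reveals don't change that 6/7; it is now spread over the 2 remaining unopened boxes.
P(win by switching) = (6/7) · (1/2) = 3/7.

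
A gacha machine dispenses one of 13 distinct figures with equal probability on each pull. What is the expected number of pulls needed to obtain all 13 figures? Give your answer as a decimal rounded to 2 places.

41.34

After i distinct types are collected, each trial gives a new one with probability (13−i)/13, so the expected wait for the next new type is 13/(13−i).
E = 13/13 + 13/12 + 13/11 + 13/10 + 13/9 + 13/8 + 13/7 + 13/6 + 13/5 + 13/4 + 13/3 + 13/2 + 13/1 = 1145993/27720 ≈ 41.34.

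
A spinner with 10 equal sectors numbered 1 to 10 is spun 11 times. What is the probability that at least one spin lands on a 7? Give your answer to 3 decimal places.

0.686

P(no spin lands on a 7) = (9/10)^11 ≈ 0.314.
P(at least one) = 1 − 0.314 = 0.686.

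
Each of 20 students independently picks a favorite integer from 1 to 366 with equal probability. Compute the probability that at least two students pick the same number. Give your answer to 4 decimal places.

It's easier to compute the probability that all 20 are distinct.
P(all distinct) = 366/366 · 365/366 · ··· · 347/366 ≈ 0.5894.
So the probability of at least one match is 1 − 0.5894 = 0.4106.

0.4106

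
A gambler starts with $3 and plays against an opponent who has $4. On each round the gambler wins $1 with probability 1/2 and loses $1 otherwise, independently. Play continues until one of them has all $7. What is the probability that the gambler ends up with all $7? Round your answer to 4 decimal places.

With a fair step, P(i) = ½P(i−1) + ½P(i+1) with P(0)=0, P(7)=1 has the linear solution P(i) = i/7.
P(3) = 3/7 ≈ 0.4286.

0.4286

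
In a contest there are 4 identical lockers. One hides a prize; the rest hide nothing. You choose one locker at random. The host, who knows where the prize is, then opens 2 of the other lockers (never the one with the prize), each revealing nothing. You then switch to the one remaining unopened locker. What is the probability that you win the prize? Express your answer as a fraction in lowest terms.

Your original locker holds the prize with probability 1/4, so the other 3 collectively hold it with probability 3/4.
The host can always find 2 empty lockers to open, so the reveals don't change that 3/4; it is now spread over the 1 remaining unopened locker.
P(win by switching) = (3/4) · (1/1) = 3/4.

3/4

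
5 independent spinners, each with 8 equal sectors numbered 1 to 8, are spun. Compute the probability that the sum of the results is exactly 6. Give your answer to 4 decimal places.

There are 8^5 = 32768 equally likely outcomes.
The number of ordered 5-tuples from {1,…,8} summing to 6 is 5.
P(sum = 6) = 5/32768 ≈ 0.0002.

0.0002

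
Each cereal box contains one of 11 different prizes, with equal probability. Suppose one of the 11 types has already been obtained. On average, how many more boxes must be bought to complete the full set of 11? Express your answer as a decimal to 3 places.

Starting from 1 distinct type, each trial gives a new one with probability (11−i)/11 when i types are held, so the wait for the next new type is 11/(11−i).
E = 11/10 + 11/9 + 11/8 + 11/7 + 11/6 + 11/5 + 11/4 + 11/3 + 11/2 + 11/1 = 81191/2520 ≈ 32.219.

32.219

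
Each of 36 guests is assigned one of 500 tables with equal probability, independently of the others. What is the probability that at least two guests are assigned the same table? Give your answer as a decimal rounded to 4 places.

0.7250

It's easier to compute the probability that all 36 are distinct.
P(all distinct) = 500/500 · 499/500 · ··· · 465/500 ≈ 0.2750.
So the probability of at least one match is 1 − 0.2750 = 0.7250.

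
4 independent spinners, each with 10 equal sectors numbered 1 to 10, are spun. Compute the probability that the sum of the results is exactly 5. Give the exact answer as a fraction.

1/2500

There are 10^4 = 10000 equally likely outcomes.
The number of ordered 4-tuples from {1,…,10} summing to 5 is 4.
P(sum = 5) = 4/10000 = 1/2500.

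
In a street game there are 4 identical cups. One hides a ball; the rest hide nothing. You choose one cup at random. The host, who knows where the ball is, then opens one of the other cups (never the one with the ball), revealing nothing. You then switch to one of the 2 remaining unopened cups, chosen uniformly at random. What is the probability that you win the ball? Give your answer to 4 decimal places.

0.3750

Your original cup holds the ball with probability 1/4, so the other 3 collectively hold it with probability 3/4.
The host can always find an empty cup to open, so this doesn't change that 3/4; it is now spread over the 2 remaining unopened cups.
P(win by switching) = (3/4) · (1/2) = 3/8 ≈ 0.3750.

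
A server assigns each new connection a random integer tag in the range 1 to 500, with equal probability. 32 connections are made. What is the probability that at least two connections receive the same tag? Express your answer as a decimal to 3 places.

0.637

It's easier to compute the probability that all 32 are distinct.
P(all distinct) = 500/500 · 499/500 · ··· · 469/500 ≈ 0.363.
So the probability of at least one match is 1 − 0.363 = 0.637.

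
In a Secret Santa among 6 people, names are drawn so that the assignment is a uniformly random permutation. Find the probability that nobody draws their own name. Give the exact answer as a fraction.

53/144

This is the derangement probability: permutations of 6 with no fixed point.
D(6) = 6! · (1 − 1/1! + 1/2! − ··· + (−1)^6/6!) = 265.
P = 265/720 = 53/144.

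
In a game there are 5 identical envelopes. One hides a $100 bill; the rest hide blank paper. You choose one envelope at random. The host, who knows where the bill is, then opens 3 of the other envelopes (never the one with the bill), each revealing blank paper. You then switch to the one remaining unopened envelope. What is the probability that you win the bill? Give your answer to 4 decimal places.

0.8000

Your original envelope holds the bill with probability 1/5, so the other 4 collectively hold it with probability 4/5.
The host can always find 3 empty envelopes to open, so the reveals don't change that 4/5; it is now spread over the 1 remaining unopened envelope.
P(win by switching) = (4/5) · (1/1) = 4/5 ≈ 0.8000.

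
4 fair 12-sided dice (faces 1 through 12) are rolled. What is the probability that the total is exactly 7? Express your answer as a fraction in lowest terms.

5/5184

There are 12^4 = 20736 equally likely outcomes.
The number of ordered 4-tuples from {1,…,12} summing to 7 is 20.
P(sum = 7) = 20/20736 = 5/5184.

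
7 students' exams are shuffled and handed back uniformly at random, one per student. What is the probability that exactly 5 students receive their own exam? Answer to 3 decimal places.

0.004

Choose which 5 of the 7 are fixed: C(7,5) = 21 ways.
The remaining 2 must have no fixed point: D(2) = 1.
P = 21·1/5040 = 1/240 ≈ 0.004.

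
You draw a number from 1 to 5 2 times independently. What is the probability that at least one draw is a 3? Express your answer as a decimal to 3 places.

P(no draw is a 3) = (4/5)^2 ≈ 0.640.
P(at least one) = 1 − 0.640 = 0.360.

0.360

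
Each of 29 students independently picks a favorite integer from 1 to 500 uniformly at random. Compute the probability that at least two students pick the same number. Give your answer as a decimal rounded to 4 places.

It's easier to compute the probability that all 29 are distinct.
P(all distinct) = 500/500 · 499/500 · ··· · 472/500 ≈ 0.4370.
So the probability of at least one match is 1 − 0.4370 = 0.5630.

0.5630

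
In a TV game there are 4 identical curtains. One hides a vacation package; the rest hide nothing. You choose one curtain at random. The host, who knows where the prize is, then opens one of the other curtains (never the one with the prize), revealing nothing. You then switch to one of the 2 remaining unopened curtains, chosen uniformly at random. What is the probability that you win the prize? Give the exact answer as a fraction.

3/8

Your original curtain holds the prize with probability 1/4, so the other 3 collectively hold it with probability 3/4.
The host can always find an empty curtain to open, so this doesn't change that 3/4; it is now spread over the 2 remaining unopened curtains.
P(win by switching) = (3/4) · (1/2) = 3/8.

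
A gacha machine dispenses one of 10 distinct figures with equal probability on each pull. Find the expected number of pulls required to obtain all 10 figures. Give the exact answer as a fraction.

After i distinct types are collected, each trial gives a new one with probability (10−i)/10, so the expected wait for the next new type is 10/(10−i).
E = 10/10 + 10/9 + 10/8 + 10/7 + 10/6 + 10/5 + 10/4 + 10/3 + 10/2 + 10/1 = 7381/252.

7381/252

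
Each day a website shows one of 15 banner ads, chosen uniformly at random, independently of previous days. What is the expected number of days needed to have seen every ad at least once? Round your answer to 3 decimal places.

After i distinct types are collected, each trial gives a new one with probability (15−i)/15, so the expected wait for the next new type is 15/(15−i).
E = 15/15 + 15/14 + 15/13 + 15/12 + 15/11 + 15/10 + 15/9 + 15/8 + 15/7 + 15/6 + 15/5 + 15/4 + 15/3 + 15/2 + 15/1 = 1195757/24024 ≈ 49.773.

49.773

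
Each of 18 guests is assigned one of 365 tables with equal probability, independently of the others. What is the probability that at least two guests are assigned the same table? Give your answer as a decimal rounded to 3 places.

It's easier to compute the probability that all 18 are distinct.
P(all distinct) = 365/365 · 364/365 · ··· · 348/365 ≈ 0.653.
So the probability of at least one match is 1 − 0.653 = 0.347.

0.347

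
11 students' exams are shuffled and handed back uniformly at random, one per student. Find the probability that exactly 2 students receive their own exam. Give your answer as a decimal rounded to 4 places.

Choose which 2 of the 11 are fixed: C(11,2) = 55 ways.
The remaining 9 must have no fixed point: D(9) = 133496.
P = 55·133496/39916800 = 16687/90720 ≈ 0.1839.

0.1839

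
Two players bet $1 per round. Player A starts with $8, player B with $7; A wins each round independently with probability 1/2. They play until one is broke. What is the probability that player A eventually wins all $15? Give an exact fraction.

8/15

With a fair step, P(i) = ½P(i−1) + ½P(i+1) with P(0)=0, P(15)=1 has the linear solution P(i) = i/15.
P(8) = 8/15.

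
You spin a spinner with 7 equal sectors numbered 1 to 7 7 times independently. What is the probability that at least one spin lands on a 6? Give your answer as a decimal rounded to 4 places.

0.6601

P(no spin lands on a 6) = (6/7)^7 ≈ 0.3399.
P(at least one) = 1 − 0.3399 = 0.6601.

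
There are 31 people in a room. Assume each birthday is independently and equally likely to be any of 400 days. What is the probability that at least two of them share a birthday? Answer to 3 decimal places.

It's easier to compute the probability that all 31 are distinct.
P(all distinct) = 400/400 · 399/400 · ··· · 370/400 ≈ 0.303.
So the probability of at least one match is 1 − 0.303 = 0.697.

0.697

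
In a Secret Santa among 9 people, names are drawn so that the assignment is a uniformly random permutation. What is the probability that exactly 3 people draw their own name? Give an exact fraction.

53/864

Choose which 3 of the 9 are fixed: C(9,3) = 84 ways.
The remaining 6 must have no fixed point: D(6) = 265.
P = 84·265/362880 = 53/864.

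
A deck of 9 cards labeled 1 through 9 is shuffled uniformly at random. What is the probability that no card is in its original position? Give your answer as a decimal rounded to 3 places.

This is the derangement probability: permutations of 9 with no fixed point.
D(9) = 9! · (1 − 1/1! + 1/2! − ··· + (−1)^9/9!) = 133496.
P = 133496/362880 = 16687/45360 ≈ 0.368.

0.368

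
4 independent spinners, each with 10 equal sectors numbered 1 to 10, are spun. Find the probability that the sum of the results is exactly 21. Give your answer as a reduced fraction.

There are 10^4 = 10000 equally likely outcomes.
The number of ordered 4-tuples from {1,…,10} summing to 21 is 660.
P(sum = 21) = 660/10000 = 33/500.

33/500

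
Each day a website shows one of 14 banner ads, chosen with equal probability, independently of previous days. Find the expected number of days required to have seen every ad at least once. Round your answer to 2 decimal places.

45.52

After i distinct types are collected, each trial gives a new one with probability (14−i)/14, so the expected wait for the next new type is 14/(14−i).
E = 14/14 + 14/13 + 14/12 + 14/11 + 14/10 + 14/9 + 14/8 + 14/7 + 14/6 + 14/5 + 14/4 + 14/3 + 14/2 + 14/1 = 1171733/25740 ≈ 45.52.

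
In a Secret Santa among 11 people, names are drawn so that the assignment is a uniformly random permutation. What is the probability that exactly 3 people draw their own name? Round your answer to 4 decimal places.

0.0613

Choose which 3 of the 11 are fixed: C(11,3) = 165 ways.
The remaining 8 must have no fixed point: D(8) = 14833.
P = 165·14833/39916800 = 2119/34560 ≈ 0.0613.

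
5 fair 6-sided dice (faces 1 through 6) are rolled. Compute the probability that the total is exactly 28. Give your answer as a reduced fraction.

5/2592

There are 6^5 = 7776 equally likely outcomes.
The number of ordered 5-tuples from {1,…,6} summing to 28 is 15.
P(sum = 28) = 15/7776 = 5/2592.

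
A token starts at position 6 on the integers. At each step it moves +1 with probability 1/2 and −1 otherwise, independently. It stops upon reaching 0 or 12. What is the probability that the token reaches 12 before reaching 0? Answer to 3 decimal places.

0.500

With a fair step, P(i) = ½P(i−1) + ½P(i+1) with P(0)=0, P(12)=1 has the linear solution P(i) = i/12.
P(6) = 6/12 = 1/2 ≈ 0.500.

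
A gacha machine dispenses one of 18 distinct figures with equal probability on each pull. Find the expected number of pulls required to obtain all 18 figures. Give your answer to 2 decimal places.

62.91

After i distinct types are collected, each trial gives a new one with probability (18−i)/18, so the expected wait for the next new type is 18/(18−i).
E = 18/18 + 18/17 + 18/16 + 18/15 + 18/14 + 18/13 + 18/12 + 18/11 + 18/10 + 18/9 + 18/8 + 18/7 + 18/6 + 18/5 + 18/4 + 18/3 + 18/2 + 18/1 = 42822903/680680 ≈ 62.91.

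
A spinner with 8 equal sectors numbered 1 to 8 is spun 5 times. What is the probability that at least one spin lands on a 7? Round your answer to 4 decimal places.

0.4871

P(no spin lands on a 7) = (7/8)^5 ≈ 0.5129.
P(at least one) = 1 − 0.5129 = 0.4871.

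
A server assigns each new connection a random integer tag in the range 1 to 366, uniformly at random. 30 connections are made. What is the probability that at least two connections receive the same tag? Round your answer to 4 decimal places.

0.7053

It's easier to compute the probability that all 30 are distinct.
P(all distinct) = 366/366 · 365/366 · ··· · 337/366 ≈ 0.2947.
So the probability of at least one match is 1 − 0.2947 = 0.7053.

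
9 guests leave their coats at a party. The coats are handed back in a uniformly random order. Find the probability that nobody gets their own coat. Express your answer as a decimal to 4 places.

This is the derangement probability: permutations of 9 with no fixed point.
D(9) = 9! · (1 − 1/1! + 1/2! − ··· + (−1)^9/9!) = 133496.
P = 133496/362880 = 16687/45360 ≈ 0.3679.

0.3679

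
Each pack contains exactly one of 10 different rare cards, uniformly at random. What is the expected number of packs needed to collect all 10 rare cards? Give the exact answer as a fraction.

7381/252

After i distinct types are collected, each trial gives a new one with probability (10−i)/10, so the expected wait for the next new type is 10/(10−i).
E = 10/10 + 10/9 + 10/8 + 10/7 + 10/6 + 10/5 + 10/4 + 10/3 + 10/2 + 10/1 = 7381/252.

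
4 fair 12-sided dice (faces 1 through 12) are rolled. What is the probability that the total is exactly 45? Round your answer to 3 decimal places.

0.001

There are 12^4 = 20736 equally likely outcomes.
The number of ordered 4-tuples from {1,…,12} summing to 45 is 20.
P(sum = 45) = 20/20736 = 5/5184 ≈ 0.001.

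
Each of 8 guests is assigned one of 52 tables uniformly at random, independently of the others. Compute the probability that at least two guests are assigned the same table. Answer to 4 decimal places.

It's easier to compute the probability that all 8 are distinct.
P(all distinct) = 52/52 · 51/52 · ··· · 45/52 ≈ 0.5676.
So the probability of at least one match is 1 − 0.5676 = 0.4324.

0.4324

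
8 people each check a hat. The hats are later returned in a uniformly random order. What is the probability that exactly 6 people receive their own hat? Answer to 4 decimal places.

Choose which 6 of the 8 are fixed: C(8,6) = 28 ways.
The remaining 2 must have no fixed point: D(2) = 1.
P = 28·1/40320 = 1/1440 ≈ 0.0007.

0.0007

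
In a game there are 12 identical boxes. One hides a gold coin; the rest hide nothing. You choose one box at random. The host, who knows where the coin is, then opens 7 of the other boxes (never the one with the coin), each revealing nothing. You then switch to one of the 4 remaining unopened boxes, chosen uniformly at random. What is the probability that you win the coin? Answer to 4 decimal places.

0.2292

Your original box holds the coin with probability 1/12, so the other 11 collectively hold it with probability 11/12.
The host can always find 7 empty boxes to open, so the reveals don't change that 11/12; it is now spread over the 4 remaining unopened boxes.
P(win by switching) = (11/12) · (1/4) = 11/48 ≈ 0.2292.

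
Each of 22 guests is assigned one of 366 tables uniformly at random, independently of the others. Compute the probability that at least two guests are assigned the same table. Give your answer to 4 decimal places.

It's easier to compute the probability that all 22 are distinct.
P(all distinct) = 366/366 · 365/366 · ··· · 345/366 ≈ 0.5252.
So the probability of at least one match is 1 − 0.5252 = 0.4748.

0.4748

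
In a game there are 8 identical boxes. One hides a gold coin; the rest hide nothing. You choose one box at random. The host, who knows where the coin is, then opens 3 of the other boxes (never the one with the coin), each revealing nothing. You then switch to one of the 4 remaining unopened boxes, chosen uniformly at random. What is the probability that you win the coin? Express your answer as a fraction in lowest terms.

Your original box holds the coin with probability 1/8, so the other 7 collectively hold it with probability 7/8.
The host can always find 3 empty boxes to open, so the reveals don't change that 7/8; it is now spread over the 4 remaining unopened boxes.
P(win by switching) = (7/8) · (1/4) = 7/32.

7/32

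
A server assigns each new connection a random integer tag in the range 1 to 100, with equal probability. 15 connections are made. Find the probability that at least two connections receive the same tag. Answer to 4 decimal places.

0.6687

It's easier to compute the probability that all 15 are distinct.
P(all distinct) = 100/100 · 99/100 · ··· · 86/100 ≈ 0.3313.
So the probability of at least one match is 1 − 0.3313 = 0.6687.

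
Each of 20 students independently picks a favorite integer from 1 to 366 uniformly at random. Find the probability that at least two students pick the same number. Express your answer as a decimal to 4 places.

It's easier to compute the probability that all 20 are distinct.
P(all distinct) = 366/366 · 365/366 · ··· · 347/366 ≈ 0.5894.
So the probability of at least one match is 1 − 0.5894 = 0.4106.

0.4106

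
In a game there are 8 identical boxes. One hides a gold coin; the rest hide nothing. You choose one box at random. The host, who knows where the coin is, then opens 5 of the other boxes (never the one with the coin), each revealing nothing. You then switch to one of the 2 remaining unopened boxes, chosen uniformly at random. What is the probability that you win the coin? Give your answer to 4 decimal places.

0.4375

Your original box holds the coin with probability 1/8, so the other 7 collectively hold it with probability 7/8.
The host can always find 5 empty boxes to open, so the reveals don't change that 7/8; it is now spread over the 2 remaining unopened boxes.
P(win by switching) = (7/8) · (1/2) = 7/16 ≈ 0.4375.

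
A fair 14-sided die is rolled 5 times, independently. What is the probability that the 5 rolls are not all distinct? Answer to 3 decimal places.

0.553

P(all 5 different) = 14/14 · 13/14 · ··· · 10/14 ≈ 0.447.
P(at least two equal) = 1 − 0.447 = 0.553.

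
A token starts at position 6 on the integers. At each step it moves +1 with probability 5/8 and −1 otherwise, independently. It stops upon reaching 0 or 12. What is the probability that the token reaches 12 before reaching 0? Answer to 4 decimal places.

Let r = q/p = (3/8)/(5/8) = 3/5. The recurrence P(i) = p·P(i+1) + q·P(i−1) with P(0)=0, P(12)=1 gives P(i) = (1 − r^i)/(1 − r^12).
P(6) = (1 − (3/5)^6) / (1 − (3/5)^12) = 15625/16354 ≈ 0.9554.

0.9554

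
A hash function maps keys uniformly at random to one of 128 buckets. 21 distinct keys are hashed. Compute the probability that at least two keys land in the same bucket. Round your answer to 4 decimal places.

0.8238

It's easier to compute the probability that all 21 are distinct.
P(all distinct) = 128/128 · 127/128 · ··· · 108/128 ≈ 0.1762.
So the probability of at least one match is 1 − 0.1762 = 0.8238.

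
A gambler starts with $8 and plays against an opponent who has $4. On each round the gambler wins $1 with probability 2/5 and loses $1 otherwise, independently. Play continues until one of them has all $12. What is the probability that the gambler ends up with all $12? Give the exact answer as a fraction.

1552/8113

Let r = q/p = (3/5)/(2/5) = 3/2. The recurrence P(i) = p·P(i+1) + q·P(i−1) with P(0)=0, P(12)=1 gives P(i) = (1 − r^i)/(1 − r^12).
P(8) = (1 − (3/2)^8) / (1 − (3/2)^12) = 1552/8113.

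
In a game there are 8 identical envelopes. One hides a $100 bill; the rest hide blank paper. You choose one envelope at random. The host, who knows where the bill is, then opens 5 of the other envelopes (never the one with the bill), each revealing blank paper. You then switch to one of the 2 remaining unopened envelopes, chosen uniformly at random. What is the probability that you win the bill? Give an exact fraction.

Your original envelope holds the bill with probability 1/8, so the other 7 collectively hold it with probability 7/8.
The host can always find 5 empty envelopes to open, so the reveals don't change that 7/8; it is now spread over the 2 remaining unopened envelopes.
P(win by switching) = (7/8) · (1/2) = 7/16.

7/16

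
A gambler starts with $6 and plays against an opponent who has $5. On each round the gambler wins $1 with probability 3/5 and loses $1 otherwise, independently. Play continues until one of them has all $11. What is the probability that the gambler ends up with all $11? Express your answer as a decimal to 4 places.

Let r = q/p = (2/5)/(3/5) = 2/3. The recurrence P(i) = p·P(i+1) + q·P(i−1) with P(0)=0, P(11)=1 gives P(i) = (1 − r^i)/(1 − r^11).
P(6) = (1 − (2/3)^6) / (1 − (2/3)^11) = 161595/175099 ≈ 0.9229.

0.9229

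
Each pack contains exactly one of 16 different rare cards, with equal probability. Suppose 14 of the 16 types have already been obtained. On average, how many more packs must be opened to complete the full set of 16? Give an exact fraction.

Starting from 14 distinct types, each trial gives a new one with probability (16−i)/16 when i types are held, so the wait for the next new type is 16/(16−i).
E = 16/2 + 16/1 = 24.

24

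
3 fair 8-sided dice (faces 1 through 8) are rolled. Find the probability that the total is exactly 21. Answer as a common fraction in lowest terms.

5/256

There are 8^3 = 512 equally likely outcomes.
The number of ordered 3-tuples from {1,…,8} summing to 21 is 10.
P(sum = 21) = 10/512 = 5/256.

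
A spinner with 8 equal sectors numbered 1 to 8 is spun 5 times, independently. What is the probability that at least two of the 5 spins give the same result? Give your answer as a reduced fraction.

P(all 5 different) = 8/8 · 7/8 · ··· · 4/8 = 105/512.
P(at least two equal) = 1 − 105/512 = 407/512.

407/512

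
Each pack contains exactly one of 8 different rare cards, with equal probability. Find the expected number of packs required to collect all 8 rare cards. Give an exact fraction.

761/35

After i distinct types are collected, each trial gives a new one with probability (8−i)/8, so the expected wait for the next new type is 8/(8−i).
E = 8/8 + 8/7 + 8/6 + 8/5 + 8/4 + 8/3 + 8/2 + 8/1 = 761/35.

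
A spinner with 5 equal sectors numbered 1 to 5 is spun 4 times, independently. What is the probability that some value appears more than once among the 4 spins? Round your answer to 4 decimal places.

0.8080

P(all 4 different) = 5/5 · 4/5 · ··· · 2/5 ≈ 0.1920.
P(at least two equal) = 1 − 0.1920 = 0.8080.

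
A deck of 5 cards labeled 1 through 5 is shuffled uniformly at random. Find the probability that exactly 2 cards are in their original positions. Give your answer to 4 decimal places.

0.1667

Choose which 2 of the 5 are fixed: C(5,2) = 10 ways.
The remaining 3 must have no fixed point: D(3) = 2.
P = 10·2/120 = 1/6 ≈ 0.1667.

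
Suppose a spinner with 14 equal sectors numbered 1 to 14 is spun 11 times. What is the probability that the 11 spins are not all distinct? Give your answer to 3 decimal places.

0.996

P(all 11 different) = 14/14 · 13/14 · ··· · 4/14 ≈ 0.004.
P(at least two equal) = 1 − 0.004 = 0.996.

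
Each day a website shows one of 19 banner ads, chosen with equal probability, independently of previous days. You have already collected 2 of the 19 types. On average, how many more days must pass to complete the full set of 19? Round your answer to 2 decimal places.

Starting from 2 distinct types, each trial gives a new one with probability (19−i)/19 when i types are held, so the wait for the next new type is 19/(19−i).
E = 19/17 + 19/16 + 19/15 + 19/14 + 19/13 + 19/12 + 19/11 + 19/10 + 19/9 + 19/8 + 19/7 + 19/6 + 19/5 + 19/4 + 19/3 + 19/2 + 19/1 = 800702237/12252240 ≈ 65.35.

65.35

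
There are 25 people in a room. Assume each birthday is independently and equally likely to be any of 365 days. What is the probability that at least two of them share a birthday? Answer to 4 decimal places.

0.5687

It's easier to compute the probability that all 25 are distinct.
P(all distinct) = 365/365 · 364/365 · ··· · 341/365 ≈ 0.4313.
So the probability of at least one match is 1 − 0.4313 = 0.5687.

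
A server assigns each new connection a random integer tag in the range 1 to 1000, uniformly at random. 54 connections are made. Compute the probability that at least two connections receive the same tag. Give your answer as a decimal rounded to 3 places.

0.767

It's easier to compute the probability that all 54 are distinct.
P(all distinct) = 1000/1000 · 999/1000 · ··· · 947/1000 ≈ 0.233.
So the probability of at least one match is 1 − 0.233 = 0.767.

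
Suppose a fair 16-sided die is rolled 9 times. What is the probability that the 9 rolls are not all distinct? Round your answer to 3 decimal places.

P(all 9 different) = 16/16 · 15/16 · ··· · 8/16 ≈ 0.060.
P(at least two equal) = 1 − 0.060 = 0.940.

0.940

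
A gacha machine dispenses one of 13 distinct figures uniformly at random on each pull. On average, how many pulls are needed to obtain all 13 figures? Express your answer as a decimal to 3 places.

41.342

After i distinct types are collected, each trial gives a new one with probability (13−i)/13, so the expected wait for the next new type is 13/(13−i).
E = 13/13 + 13/12 + 13/11 + 13/10 + 13/9 + 13/8 + 13/7 + 13/6 + 13/5 + 13/4 + 13/3 + 13/2 + 13/1 = 1145993/27720 ≈ 41.342.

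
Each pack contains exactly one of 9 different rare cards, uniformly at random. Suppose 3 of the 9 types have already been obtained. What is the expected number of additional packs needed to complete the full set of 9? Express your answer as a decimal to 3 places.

22.050

Starting from 3 distinct types, each trial gives a new one with probability (9−i)/9 when i types are held, so the wait for the next new type is 9/(9−i).
E = 9/6 + 9/5 + 9/4 + 9/3 + 9/2 + 9/1 = 441/20 ≈ 22.050.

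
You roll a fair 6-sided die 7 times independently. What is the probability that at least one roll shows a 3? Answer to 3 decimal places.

0.721

P(no roll shows a 3) = (5/6)^7 ≈ 0.279.
P(at least one) = 1 − 0.279 = 0.721.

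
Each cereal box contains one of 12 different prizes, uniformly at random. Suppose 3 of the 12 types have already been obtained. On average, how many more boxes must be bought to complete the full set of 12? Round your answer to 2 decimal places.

33.95

Starting from 3 distinct types, each trial gives a new one with probability (12−i)/12 when i types are held, so the wait for the next new type is 12/(12−i).
E = 12/9 + 12/8 + 12/7 + 12/6 + 12/5 + 12/4 + 12/3 + 12/2 + 12/1 = 7129/210 ≈ 33.95.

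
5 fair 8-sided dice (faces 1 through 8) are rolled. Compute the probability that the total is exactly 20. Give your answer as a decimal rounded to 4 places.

0.0679

There are 8^5 = 32768 equally likely outcomes.
The number of ordered 5-tuples from {1,…,8} summing to 20 is 2226.
P(sum = 20) = 2226/32768 = 1113/16384 ≈ 0.0679.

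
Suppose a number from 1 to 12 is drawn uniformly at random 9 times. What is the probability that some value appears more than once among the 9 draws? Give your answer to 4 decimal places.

0.9845

P(all 9 different) = 12/12 · 11/12 · ··· · 4/12 ≈ 0.0155.
P(at least two equal) = 1 − 0.0155 = 0.9845.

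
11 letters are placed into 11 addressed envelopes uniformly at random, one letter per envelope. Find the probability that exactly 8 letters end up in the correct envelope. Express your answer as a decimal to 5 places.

0.00001

Choose which 8 of the 11 are fixed: C(11,8) = 165 ways.
The remaining 3 must have no fixed point: D(3) = 2.
P = 165·2/39916800 = 1/120960 ≈ 0.00001.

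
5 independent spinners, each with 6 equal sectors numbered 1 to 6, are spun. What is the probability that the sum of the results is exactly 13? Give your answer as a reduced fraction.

There are 6^5 = 7776 equally likely outcomes.
The number of ordered 5-tuples from {1,…,6} summing to 13 is 420.
P(sum = 13) = 420/7776 = 35/648.

35/648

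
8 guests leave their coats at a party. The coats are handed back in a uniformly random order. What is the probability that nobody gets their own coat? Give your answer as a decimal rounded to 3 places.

This is the derangement probability: permutations of 8 with no fixed point.
D(8) = 8! · (1 − 1/1! + 1/2! − ··· + (−1)^8/8!) = 14833.
P = 14833/40320 = 2119/5760 ≈ 0.368.

0.368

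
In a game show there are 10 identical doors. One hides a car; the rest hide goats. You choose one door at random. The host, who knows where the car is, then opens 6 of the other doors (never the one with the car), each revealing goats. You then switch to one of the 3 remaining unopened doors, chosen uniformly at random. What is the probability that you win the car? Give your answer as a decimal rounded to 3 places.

Your original door holds the car with probability 1/10, so the other 9 collectively hold it with probability 9/10.
The host can always find 6 empty doors to open, so the reveals don't change that 9/10; it is now spread over the 3 remaining unopened doors.
P(win by switching) = (9/10) · (1/3) = 3/10 ≈ 0.300.

0.300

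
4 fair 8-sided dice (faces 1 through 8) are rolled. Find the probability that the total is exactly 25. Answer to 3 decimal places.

0.029

There are 8^4 = 4096 equally likely outcomes.
The number of ordered 4-tuples from {1,…,8} summing to 25 is 120.
P(sum = 25) = 120/4096 = 15/512 ≈ 0.029.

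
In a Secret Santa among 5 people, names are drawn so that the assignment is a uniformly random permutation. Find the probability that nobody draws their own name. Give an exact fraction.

11/30

This is the derangement probability: permutations of 5 with no fixed point.
D(5) = 5! · (1 − 1/1! + 1/2! − ··· + (−1)^5/5!) = 44.
P = 44/120 = 11/30.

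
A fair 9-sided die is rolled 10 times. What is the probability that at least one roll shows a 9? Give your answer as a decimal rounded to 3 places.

0.692

P(no roll shows a 9) = (8/9)^10 ≈ 0.308.
P(at least one) = 1 − 0.308 = 0.692.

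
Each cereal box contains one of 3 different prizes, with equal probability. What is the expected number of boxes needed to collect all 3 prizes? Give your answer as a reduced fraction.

After i distinct types are collected, each trial gives a new one with probability (3−i)/3, so the expected wait for the next new type is 3/(3−i).
E = 3/3 + 3/2 + 3/1 = 11/2.

11/2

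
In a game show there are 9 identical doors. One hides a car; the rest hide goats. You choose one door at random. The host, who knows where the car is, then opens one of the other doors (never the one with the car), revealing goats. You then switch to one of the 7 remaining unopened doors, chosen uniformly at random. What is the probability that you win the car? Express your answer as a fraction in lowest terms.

Your original door holds the car with probability 1/9, so the other 8 collectively hold it with probability 8/9.
The host can always find an empty door to open, so this doesn't change that 8/9; it is now spread over the 7 remaining unopened doors.
P(win by switching) = (8/9) · (1/7) = 8/63.

8/63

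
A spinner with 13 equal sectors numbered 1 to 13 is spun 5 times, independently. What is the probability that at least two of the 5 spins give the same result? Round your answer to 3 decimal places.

0.584

P(all 5 different) = 13/13 · 12/13 · ··· · 9/13 ≈ 0.416.
P(at least two equal) = 1 − 0.416 = 0.584.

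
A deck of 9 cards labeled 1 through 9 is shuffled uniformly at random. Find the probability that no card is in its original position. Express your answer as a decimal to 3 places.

0.368

This is the derangement probability: permutations of 9 with no fixed point.
D(9) = 9! · (1 − 1/1! + 1/2! − ··· + (−1)^9/9!) = 133496.
P = 133496/362880 = 16687/45360 ≈ 0.368.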